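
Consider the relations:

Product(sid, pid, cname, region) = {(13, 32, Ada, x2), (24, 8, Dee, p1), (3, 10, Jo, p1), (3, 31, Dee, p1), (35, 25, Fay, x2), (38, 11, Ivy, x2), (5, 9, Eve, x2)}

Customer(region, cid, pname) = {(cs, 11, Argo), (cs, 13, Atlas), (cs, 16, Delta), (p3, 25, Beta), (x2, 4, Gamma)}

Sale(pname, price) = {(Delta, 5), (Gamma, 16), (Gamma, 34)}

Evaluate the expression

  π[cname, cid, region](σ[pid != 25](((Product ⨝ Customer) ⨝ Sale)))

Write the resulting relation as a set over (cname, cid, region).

{(Ada, 4, x2), (Eve, 4, x2), (Ivy, 4, x2)}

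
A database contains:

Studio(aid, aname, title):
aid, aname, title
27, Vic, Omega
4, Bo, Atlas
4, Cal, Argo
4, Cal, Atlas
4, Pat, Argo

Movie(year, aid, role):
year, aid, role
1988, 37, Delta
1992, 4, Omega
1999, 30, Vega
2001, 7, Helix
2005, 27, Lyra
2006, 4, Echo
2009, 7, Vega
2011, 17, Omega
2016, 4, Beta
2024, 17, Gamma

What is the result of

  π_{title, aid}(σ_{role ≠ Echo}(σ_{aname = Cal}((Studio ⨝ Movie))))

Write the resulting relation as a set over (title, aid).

Studio ⋈ Movie (natural join on aid): {(27, Vic, Omega, 2005, Lyra), (4, Bo, Atlas, 1992, Omega), (4, Bo, Atlas, 2006, Echo), (4, Bo, Atlas, 2016, Beta), (4, Cal, Argo, 1992, Omega), (4, Cal, Argo, 2006, Echo), (4, Cal, Argo, 2016, Beta), (4, Cal, Atlas, 1992, Omega), (4, Cal, Atlas, 2006, Echo), (4, Cal, Atlas, 2016, Beta), (4, Pat, Argo, 1992, Omega), (4, Pat, Argo, 2006, Echo), (4, Pat, Argo, 2016, Beta)}
σ[aname = Cal]: keep tuples satisfying aname = Cal → {(4, Cal, Argo, 1992, Omega), (4, Cal, Argo, 2006, Echo), (4, Cal, Argo, 2016, Beta), (4, Cal, Atlas, 1992, Omega), (4, Cal, Atlas, 2006, Echo), (4, Cal, Atlas, 2016, Beta)}
σ[role ≠ Echo]: keep tuples satisfying role ≠ Echo → {(4, Cal, Argo, 1992, Omega), (4, Cal, Argo, 2016, Beta), (4, Cal, Atlas, 1992, Omega), (4, Cal, Atlas, 2016, Beta)}
π[title, aid]: project onto (title, aid) (2 duplicate(s) eliminated) → {(Argo, 4), (Atlas, 4)}

{(Argo, 4), (Atlas, 4)}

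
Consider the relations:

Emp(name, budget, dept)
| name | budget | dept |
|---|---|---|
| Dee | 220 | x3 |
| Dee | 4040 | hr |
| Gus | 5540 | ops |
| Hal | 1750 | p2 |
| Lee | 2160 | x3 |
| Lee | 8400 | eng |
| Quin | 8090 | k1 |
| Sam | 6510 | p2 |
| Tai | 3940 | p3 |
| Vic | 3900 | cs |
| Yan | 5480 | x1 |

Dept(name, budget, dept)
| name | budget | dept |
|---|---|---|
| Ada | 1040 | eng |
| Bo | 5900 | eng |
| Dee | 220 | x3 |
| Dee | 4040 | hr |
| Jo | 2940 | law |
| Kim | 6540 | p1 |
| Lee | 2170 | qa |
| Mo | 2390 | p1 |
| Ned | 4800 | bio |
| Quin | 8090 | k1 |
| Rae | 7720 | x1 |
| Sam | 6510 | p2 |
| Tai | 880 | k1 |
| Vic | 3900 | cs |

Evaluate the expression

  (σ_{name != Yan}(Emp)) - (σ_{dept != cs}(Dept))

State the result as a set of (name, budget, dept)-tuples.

{(Gus, 5540, ops), (Hal, 1750, p2), (Lee, 2160, x3), (Lee, 8400, eng), (Tai, 3940, p3), (Vic, 3900, cs)}

σ[name != Yan]: keep tuples satisfying name != Yan → {(Dee, 220, x3), (Dee, 4040, hr), (Gus, 5540, ops), (Hal, 1750, p2), (Lee, 2160, x3), (Lee, 8400, eng), (Quin, 8090, k1), (Sam, 6510, p2), (Tai, 3940, p3), (Vic, 3900, cs)}
σ[dept != cs]: keep tuples satisfying dept != cs → {(Ada, 1040, eng), (Bo, 5900, eng), (Dee, 220, x3), (Dee, 4040, hr), (Jo, 2940, law), (Kim, 6540, p1), (Lee, 2170, qa), (Mo, 2390, p1), (Ned, 4800, bio), (Quin, 8090, k1), (Rae, 7720, x1), (Sam, 6510, p2), (Tai, 880, k1)}
Set difference of the two operands is {(Gus, 5540, ops), (Hal, 1750, p2), (Lee, 2160, x3), (Lee, 8400, eng), (Tai, 3940, p3), (Vic, 3900, cs)}.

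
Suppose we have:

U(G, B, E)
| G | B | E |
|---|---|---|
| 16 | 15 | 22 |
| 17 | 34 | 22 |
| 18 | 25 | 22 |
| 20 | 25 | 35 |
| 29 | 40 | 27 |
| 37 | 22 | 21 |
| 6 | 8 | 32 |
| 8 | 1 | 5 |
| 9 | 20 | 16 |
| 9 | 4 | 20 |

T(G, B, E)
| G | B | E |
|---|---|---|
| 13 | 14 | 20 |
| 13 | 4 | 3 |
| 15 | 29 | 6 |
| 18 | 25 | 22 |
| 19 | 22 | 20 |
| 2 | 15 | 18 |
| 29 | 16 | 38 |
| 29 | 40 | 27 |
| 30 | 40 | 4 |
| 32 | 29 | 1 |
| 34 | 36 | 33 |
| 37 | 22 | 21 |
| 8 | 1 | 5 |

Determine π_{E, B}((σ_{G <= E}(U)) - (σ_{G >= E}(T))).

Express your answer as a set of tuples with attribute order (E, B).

{(16, 20), (20, 4), (22, 15), (22, 25), (22, 34), (32, 8), (35, 25)}

Selection G <= E: {(16, 15, 22), (17, 34, 22), (18, 25, 22), (20, 25, 35), (6, 8, 32), (9, 20, 16), (9, 4, 20)}
Selection G >= E: {(13, 4, 3), (15, 29, 6), (29, 40, 27), (30, 40, 4), (32, 29, 1), (34, 36, 33), (37, 22, 21), (8, 1, 5)}
Set difference of the two operands is {(16, 15, 22), (17, 34, 22), (18, 25, 22), (20, 25, 35), (6, 8, 32), (9, 20, 16), (9, 4, 20)}.
Projecting to E, B: {(16, 20), (20, 4), (22, 15), (22, 25), (22, 34), (32, 8), (35, 25)}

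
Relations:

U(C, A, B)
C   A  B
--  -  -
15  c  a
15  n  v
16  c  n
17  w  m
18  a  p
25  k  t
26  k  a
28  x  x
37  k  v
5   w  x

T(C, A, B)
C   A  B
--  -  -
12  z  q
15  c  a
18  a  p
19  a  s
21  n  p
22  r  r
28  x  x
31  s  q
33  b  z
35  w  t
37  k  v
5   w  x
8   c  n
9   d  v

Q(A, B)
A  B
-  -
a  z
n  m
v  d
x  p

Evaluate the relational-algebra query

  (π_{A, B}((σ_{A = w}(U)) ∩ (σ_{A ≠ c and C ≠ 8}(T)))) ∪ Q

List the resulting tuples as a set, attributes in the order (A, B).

{(a, z), (n, m), (v, d), (w, x), (x, p)}

Selection A = w: {(17, w, m), (5, w, x)}
Selection A ≠ c and C ≠ 8: {(12, z, q), (18, a, p), (19, a, s), (21, n, p), (22, r, r), (28, x, x), (31, s, q), (33, b, z), (35, w, t), (37, k, v), (5, w, x), (9, d, v)}
Taking the intersection: {(5, w, x)}
π[A, B]: project onto (A, B) → {(w, x)}
Taking the union: {(a, z), (n, m), (v, d), (w, x), (x, p)}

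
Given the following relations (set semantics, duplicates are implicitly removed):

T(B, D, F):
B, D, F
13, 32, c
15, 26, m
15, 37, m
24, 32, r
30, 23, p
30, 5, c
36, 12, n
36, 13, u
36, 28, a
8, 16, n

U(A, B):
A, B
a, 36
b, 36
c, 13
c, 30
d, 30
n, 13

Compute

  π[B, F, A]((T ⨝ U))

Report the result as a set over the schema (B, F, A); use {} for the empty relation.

{(13, c, c), (13, c, n), (30, c, c), (30, c, d), (30, p, c), (30, p, d), (36, a, a), (36, a, b), (36, n, a), (36, n, b), (36, u, a), (36, u, b)}

Joining T and U on B yields {(13, 32, c, c), (13, 32, c, n), (30, 23, p, c), (30, 23, p, d), (30, 5, c, c), (30, 5, c, d), (36, 12, n, a), (36, 12, n, b), (36, 13, u, a), (36, 13, u, b), (36, 28, a, a), (36, 28, a, b)}.
Keep only column(s) B, F, A: {(13, c, c), (13, c, n), (30, c, c), (30, c, d), (30, p, c), (30, p, d), (36, a, a), (36, a, b), (36, n, a), (36, n, b), (36, u, a), (36, u, b)}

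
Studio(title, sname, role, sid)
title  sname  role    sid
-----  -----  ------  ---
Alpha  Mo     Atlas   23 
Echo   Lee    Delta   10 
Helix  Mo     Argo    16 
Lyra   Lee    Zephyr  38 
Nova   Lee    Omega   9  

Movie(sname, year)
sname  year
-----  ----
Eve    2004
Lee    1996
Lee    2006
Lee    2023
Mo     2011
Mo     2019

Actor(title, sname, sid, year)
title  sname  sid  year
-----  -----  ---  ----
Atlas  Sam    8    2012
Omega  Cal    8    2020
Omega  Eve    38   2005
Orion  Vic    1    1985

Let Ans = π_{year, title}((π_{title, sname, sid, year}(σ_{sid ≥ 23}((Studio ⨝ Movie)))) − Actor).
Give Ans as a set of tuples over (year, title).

{(1996, Lyra), (2006, Lyra), (2011, Alpha), (2019, Alpha), (2023, Lyra)}

Joining Studio and Movie on sname yields {(Alpha, Mo, Atlas, 23, 2011), (Alpha, Mo, Atlas, 23, 2019), (Echo, Lee, Delta, 10, 1996), (Echo, Lee, Delta, 10, 2006), (Echo, Lee, Delta, 10, 2023), (Helix, Mo, Argo, 16, 2011), (Helix, Mo, Argo, 16, 2019), (Lyra, Lee, Zephyr, 38, 1996), (Lyra, Lee, Zephyr, 38, 2006), (Lyra, Lee, Zephyr, 38, 2023), (Nova, Lee, Omega, 9, 1996), (Nova, Lee, Omega, 9, 2006), (Nova, Lee, Omega, 9, 2023)}.
σ[sid ≥ 23]: keep tuples satisfying sid ≥ 23 → {(Alpha, Mo, Atlas, 23, 2011), (Alpha, Mo, Atlas, 23, 2019), (Lyra, Lee, Zephyr, 38, 1996), (Lyra, Lee, Zephyr, 38, 2006), (Lyra, Lee, Zephyr, 38, 2023)}
Projecting to title, sname, sid, year: {(Alpha, Mo, 23, 2011), (Alpha, Mo, 23, 2019), (Lyra, Lee, 38, 1996), (Lyra, Lee, 38, 2006), (Lyra, Lee, 38, 2023)}
Taking the difference: {(Alpha, Mo, 23, 2011), (Alpha, Mo, 23, 2019), (Lyra, Lee, 38, 1996), (Lyra, Lee, 38, 2006), (Lyra, Lee, 38, 2023)}
Projecting to year, title: {(1996, Lyra), (2006, Lyra), (2011, Alpha), (2019, Alpha), (2023, Lyra)}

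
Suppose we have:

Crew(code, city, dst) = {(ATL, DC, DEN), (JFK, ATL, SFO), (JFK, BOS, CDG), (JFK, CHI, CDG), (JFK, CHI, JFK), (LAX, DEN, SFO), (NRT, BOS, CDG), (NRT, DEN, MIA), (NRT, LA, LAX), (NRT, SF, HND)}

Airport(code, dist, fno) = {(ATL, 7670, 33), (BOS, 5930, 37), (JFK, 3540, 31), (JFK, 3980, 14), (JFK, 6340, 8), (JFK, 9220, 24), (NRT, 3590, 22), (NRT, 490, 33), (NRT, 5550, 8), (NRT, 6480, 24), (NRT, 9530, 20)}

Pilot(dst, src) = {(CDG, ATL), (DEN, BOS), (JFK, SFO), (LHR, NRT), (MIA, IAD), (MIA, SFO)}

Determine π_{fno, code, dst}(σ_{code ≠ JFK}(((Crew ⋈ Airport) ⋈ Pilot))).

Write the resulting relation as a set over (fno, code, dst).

{(20, NRT, CDG), (20, NRT, MIA), (22, NRT, CDG), (22, NRT, MIA), (24, NRT, CDG), (24, NRT, MIA), (33, ATL, DEN), (33, NRT, CDG), (33, NRT, MIA), (8, NRT, CDG), (8, NRT, MIA)}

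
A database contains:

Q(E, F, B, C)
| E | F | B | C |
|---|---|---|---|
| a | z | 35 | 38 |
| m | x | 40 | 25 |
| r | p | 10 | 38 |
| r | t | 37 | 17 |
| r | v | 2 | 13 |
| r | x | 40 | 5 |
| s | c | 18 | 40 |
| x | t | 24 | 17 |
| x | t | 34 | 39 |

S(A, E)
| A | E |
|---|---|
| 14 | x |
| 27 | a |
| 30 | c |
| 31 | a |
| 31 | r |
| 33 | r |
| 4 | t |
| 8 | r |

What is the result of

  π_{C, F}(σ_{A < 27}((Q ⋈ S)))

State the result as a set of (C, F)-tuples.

{(13, v), (17, t), (38, p), (39, t), (5, x)}

Joining Q and S on E yields {(a, z, 35, 38, 27), (a, z, 35, 38, 31), (r, p, 10, 38, 31), (r, p, 10, 38, 33), (r, p, 10, 38, 8), (r, t, 37, 17, 31), (r, t, 37, 17, 33), (r, t, 37, 17, 8), (r, v, 2, 13, 31), (r, v, 2, 13, 33), (r, v, 2, 13, 8), (r, x, 40, 5, 31), (r, x, 40, 5, 33), (r, x, 40, 5, 8), (x, t, 24, 17, 14), (x, t, 34, 39, 14)}.
σ[A < 27]: keep tuples satisfying A < 27 → {(r, p, 10, 38, 8), (r, t, 37, 17, 8), (r, v, 2, 13, 8), (r, x, 40, 5, 8), (x, t, 24, 17, 14), (x, t, 34, 39, 14)}
Keep only column(s) C, F (1 duplicate(s) eliminated): {(13, v), (17, t), (38, p), (39, t), (5, x)}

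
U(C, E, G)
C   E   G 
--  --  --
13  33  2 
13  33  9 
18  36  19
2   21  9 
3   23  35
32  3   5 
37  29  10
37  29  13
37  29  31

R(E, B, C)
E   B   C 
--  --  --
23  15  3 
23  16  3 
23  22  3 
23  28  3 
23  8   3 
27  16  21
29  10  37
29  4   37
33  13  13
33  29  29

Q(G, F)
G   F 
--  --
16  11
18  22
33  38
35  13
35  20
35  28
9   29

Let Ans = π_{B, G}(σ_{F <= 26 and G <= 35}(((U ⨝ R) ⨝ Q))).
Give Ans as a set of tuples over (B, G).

{(15, 35), (16, 35), (22, 35), (28, 35), (8, 35)}

Natural join on C, E: {(13, 33, 2, 13), (13, 33, 9, 13), (3, 23, 35, 15), (3, 23, 35, 16), (3, 23, 35, 22), (3, 23, 35, 28), (3, 23, 35, 8), (37, 29, 10, 10), (37, 29, 10, 4), (37, 29, 13, 10), (37, 29, 13, 4), (37, 29, 31, 10), (37, 29, 31, 4)}
Natural join on G: {(13, 33, 9, 13, 29), (3, 23, 35, 15, 13), (3, 23, 35, 15, 20), (3, 23, 35, 15, 28), (3, 23, 35, 16, 13), (3, 23, 35, 16, 20), (3, 23, 35, 16, 28), (3, 23, 35, 22, 13), (3, 23, 35, 22, 20), (3, 23, 35, 22, 28), (3, 23, 35, 28, 13), (3, 23, 35, 28, 20), (3, 23, 35, 28, 28), (3, 23, 35, 8, 13), (3, 23, 35, 8, 20), (3, 23, 35, 8, 28)}
Filtering on F <= 26 and G <= 35 leaves {(3, 23, 35, 15, 13), (3, 23, 35, 15, 20), (3, 23, 35, 16, 13), (3, 23, 35, 16, 20), (3, 23, 35, 22, 13), (3, 23, 35, 22, 20), (3, 23, 35, 28, 13), (3, 23, 35, 28, 20), (3, 23, 35, 8, 13), (3, 23, 35, 8, 20)}.
Projecting to B, G (5 duplicate(s) eliminated): {(15, 35), (16, 35), (22, 35), (28, 35), (8, 35)}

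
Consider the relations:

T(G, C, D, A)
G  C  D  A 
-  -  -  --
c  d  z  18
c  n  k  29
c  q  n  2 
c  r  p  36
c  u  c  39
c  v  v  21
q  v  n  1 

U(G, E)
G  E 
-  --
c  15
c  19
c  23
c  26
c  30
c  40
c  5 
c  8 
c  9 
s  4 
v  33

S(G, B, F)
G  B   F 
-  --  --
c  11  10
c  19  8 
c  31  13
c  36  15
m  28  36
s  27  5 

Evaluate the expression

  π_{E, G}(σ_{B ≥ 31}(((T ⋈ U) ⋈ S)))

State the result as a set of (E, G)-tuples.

{(15, c), (19, c), (23, c), (26, c), (30, c), (40, c), (5, c), (8, c), (9, c)}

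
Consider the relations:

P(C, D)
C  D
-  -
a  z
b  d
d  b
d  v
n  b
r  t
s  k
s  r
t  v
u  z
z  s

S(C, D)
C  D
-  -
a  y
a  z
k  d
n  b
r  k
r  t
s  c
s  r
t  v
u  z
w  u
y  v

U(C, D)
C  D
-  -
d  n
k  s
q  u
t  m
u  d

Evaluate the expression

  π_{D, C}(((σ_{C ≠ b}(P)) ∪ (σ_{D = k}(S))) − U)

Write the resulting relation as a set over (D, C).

Apply σ_{C ≠ b}; surviving tuples: {(a, z), (d, b), (d, v), (n, b), (r, t), (s, k), (s, r), (t, v), (u, z), (z, s)}
Apply σ_{D = k}; surviving tuples: {(r, k)}
Set union of the two operands is {(a, z), (d, b), (d, v), (n, b), (r, k), (r, t), (s, k), (s, r), (t, v), (u, z), (z, s)}.
Set difference of the two operands is {(a, z), (d, b), (d, v), (n, b), (r, k), (r, t), (s, k), (s, r), (t, v), (u, z), (z, s)}.
Projecting to D, C: {(b, d), (b, n), (k, r), (k, s), (r, s), (s, z), (t, r), (v, d), (v, t), (z, a), (z, u)}

{(b, d), (b, n), (k, r), (k, s), (r, s), (s, z), (t, r), (v, d), (v, t), (z, a), (z, u)}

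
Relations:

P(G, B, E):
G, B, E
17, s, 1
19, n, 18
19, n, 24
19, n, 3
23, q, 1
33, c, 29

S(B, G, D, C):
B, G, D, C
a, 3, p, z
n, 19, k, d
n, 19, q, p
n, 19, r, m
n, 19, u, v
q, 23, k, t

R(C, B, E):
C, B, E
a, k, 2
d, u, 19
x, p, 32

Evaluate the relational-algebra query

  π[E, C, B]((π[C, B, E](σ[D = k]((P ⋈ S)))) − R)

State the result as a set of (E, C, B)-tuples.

Joining P and S on G, B yields {(19, n, 18, k, d), (19, n, 18, q, p), (19, n, 18, r, m), (19, n, 18, u, v), (19, n, 24, k, d), (19, n, 24, q, p), (19, n, 24, r, m), (19, n, 24, u, v), (19, n, 3, k, d), (19, n, 3, q, p), (19, n, 3, r, m), (19, n, 3, u, v), (23, q, 1, k, t)}.
Filtering on D = k leaves {(19, n, 18, k, d), (19, n, 24, k, d), (19, n, 3, k, d), (23, q, 1, k, t)}.
π[C, B, E]: project onto (C, B, E) → {(d, n, 18), (d, n, 24), (d, n, 3), (t, q, 1)}
Difference: {(d, n, 18), (d, n, 24), (d, n, 3), (t, q, 1)} with {(a, k, 2), (d, u, 19), (x, p, 32)} → {(d, n, 18), (d, n, 24), (d, n, 3), (t, q, 1)}
π[E, C, B]: project onto (E, C, B) → {(1, t, q), (18, d, n), (24, d, n), (3, d, n)}

{(1, t, q), (18, d, n), (24, d, n), (3, d, n)}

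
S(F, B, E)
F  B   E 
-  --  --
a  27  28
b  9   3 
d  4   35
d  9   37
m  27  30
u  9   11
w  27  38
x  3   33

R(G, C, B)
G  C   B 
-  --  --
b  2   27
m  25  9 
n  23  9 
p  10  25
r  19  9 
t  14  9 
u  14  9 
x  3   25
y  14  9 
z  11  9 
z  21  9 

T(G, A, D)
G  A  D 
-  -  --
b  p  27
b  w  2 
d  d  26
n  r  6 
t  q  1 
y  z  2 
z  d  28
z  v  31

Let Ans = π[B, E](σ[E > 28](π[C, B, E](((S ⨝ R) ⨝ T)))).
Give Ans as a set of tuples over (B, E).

{(27, 30), (27, 38), (9, 37)}

S ⋈ R (natural join on B): {(a, 27, 28, b, 2), (b, 9, 3, m, 25), (b, 9, 3, n, 23), (b, 9, 3, r, 19), (b, 9, 3, t, 14), (b, 9, 3, u, 14), (b, 9, 3, y, 14), (b, 9, 3, z, 11), (b, 9, 3, z, 21), (d, 9, 37, m, 25), (d, 9, 37, n, 23), (d, 9, 37, r, 19), (d, 9, 37, t, 14), (d, 9, 37, u, 14), (d, 9, 37, y, 14), (d, 9, 37, z, 11), (d, 9, 37, z, 21), (m, 27, 30, b, 2), (u, 9, 11, m, 25), (u, 9, 11, n, 23), (u, 9, 11, r, 19), (u, 9, 11, t, 14), (u, 9, 11, u, 14), (u, 9, 11, y, 14), (u, 9, 11, z, 11), (u, 9, 11, z, 21), (w, 27, 38, b, 2)}
(S ⨝ R) ⋈ T (natural join on G): {(a, 27, 28, b, 2, p, 27), (a, 27, 28, b, 2, w, 2), (b, 9, 3, n, 23, r, 6), (b, 9, 3, t, 14, q, 1), (b, 9, 3, y, 14, z, 2), (b, 9, 3, z, 11, d, 28), (b, 9, 3, z, 11, v, 31), (b, 9, 3, z, 21, d, 28), (b, 9, 3, z, 21, v, 31), (d, 9, 37, n, 23, r, 6), (d, 9, 37, t, 14, q, 1), (d, 9, 37, y, 14, z, 2), (d, 9, 37, z, 11, d, 28), (d, 9, 37, z, 11, v, 31), (d, 9, 37, z, 21, d, 28), (d, 9, 37, z, 21, v, 31), (m, 27, 30, b, 2, p, 27), (m, 27, 30, b, 2, w, 2), (u, 9, 11, n, 23, r, 6), (u, 9, 11, t, 14, q, 1), (u, 9, 11, y, 14, z, 2), (u, 9, 11, z, 11, d, 28), (u, 9, 11, z, 11, v, 31), (u, 9, 11, z, 21, d, 28), (u, 9, 11, z, 21, v, 31), (w, 27, 38, b, 2, p, 27), (w, 27, 38, b, 2, w, 2)}
Keep only column(s) C, B, E (12 duplicate(s) eliminated): {(11, 9, 11), (11, 9, 3), (11, 9, 37), (14, 9, 11), (14, 9, 3), (14, 9, 37), (2, 27, 28), (2, 27, 30), (2, 27, 38), (21, 9, 11), (21, 9, 3), (21, 9, 37), (23, 9, 11), (23, 9, 3), (23, 9, 37)}
Filtering on E > 28 leaves {(11, 9, 37), (14, 9, 37), (2, 27, 30), (2, 27, 38), (21, 9, 37), (23, 9, 37)}.
Keep only column(s) B, E (3 duplicate(s) eliminated): {(27, 30), (27, 38), (9, 37)}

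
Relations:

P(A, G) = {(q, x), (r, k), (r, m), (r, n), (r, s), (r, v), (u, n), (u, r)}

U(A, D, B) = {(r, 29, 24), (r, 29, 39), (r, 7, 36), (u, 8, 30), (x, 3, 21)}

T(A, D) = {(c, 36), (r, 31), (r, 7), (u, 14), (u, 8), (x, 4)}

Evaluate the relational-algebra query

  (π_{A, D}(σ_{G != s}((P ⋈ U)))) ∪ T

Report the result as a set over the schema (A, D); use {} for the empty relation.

{(c, 36), (r, 29), (r, 31), (r, 7), (u, 14), (u, 8), (x, 4)}

Joining P and U on A yields {(r, k, 29, 24), (r, k, 29, 39), (r, k, 7, 36), (r, m, 29, 24), (r, m, 29, 39), (r, m, 7, 36), (r, n, 29, 24), (r, n, 29, 39), (r, n, 7, 36), (r, s, 29, 24), (r, s, 29, 39), (r, s, 7, 36), (r, v, 29, 24), (r, v, 29, 39), (r, v, 7, 36), (u, n, 8, 30), (u, r, 8, 30)}.
Filtering on G != s leaves {(r, k, 29, 24), (r, k, 29, 39), (r, k, 7, 36), (r, m, 29, 24), (r, m, 29, 39), (r, m, 7, 36), (r, n, 29, 24), (r, n, 29, 39), (r, n, 7, 36), (r, v, 29, 24), (r, v, 29, 39), (r, v, 7, 36), (u, n, 8, 30), (u, r, 8, 30)}.
π[A, D]: project onto (A, D) (11 duplicate(s) eliminated) → {(r, 29), (r, 7), (u, 8)}
Union: {(r, 29), (r, 7), (u, 8)} with {(c, 36), (r, 31), (r, 7), (u, 14), (u, 8), (x, 4)} → {(c, 36), (r, 29), (r, 31), (r, 7), (u, 14), (u, 8), (x, 4)}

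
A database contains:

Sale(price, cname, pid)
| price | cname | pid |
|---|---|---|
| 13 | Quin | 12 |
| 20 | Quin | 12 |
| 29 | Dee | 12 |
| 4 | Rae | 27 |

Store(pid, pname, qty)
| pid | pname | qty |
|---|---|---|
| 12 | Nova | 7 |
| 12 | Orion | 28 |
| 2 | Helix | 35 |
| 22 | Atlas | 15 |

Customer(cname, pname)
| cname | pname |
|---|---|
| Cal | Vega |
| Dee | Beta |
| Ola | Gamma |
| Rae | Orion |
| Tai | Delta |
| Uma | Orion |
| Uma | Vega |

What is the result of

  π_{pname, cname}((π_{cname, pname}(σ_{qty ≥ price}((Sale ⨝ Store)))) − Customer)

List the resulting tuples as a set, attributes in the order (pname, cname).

{(Orion, Quin)}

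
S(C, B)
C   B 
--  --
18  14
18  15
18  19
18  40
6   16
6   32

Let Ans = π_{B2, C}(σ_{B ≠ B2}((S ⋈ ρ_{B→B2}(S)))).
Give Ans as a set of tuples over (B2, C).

{(14, 18), (15, 18), (16, 6), (19, 18), (32, 6), (40, 18)}

ρ[B→B2]: schema becomes (C, B2); tuples unchanged.
S ⋈ ρ_{B→B2}(S) (natural join on C): {(18, 14, 14), (18, 14, 15), (18, 14, 19), (18, 14, 40), (18, 15, 14), (18, 15, 15), (18, 15, 19), (18, 15, 40), (18, 19, 14), (18, 19, 15), (18, 19, 19), (18, 19, 40), (18, 40, 14), (18, 40, 15), (18, 40, 19), (18, 40, 40), (6, 16, 16), (6, 16, 32), (6, 32, 16), (6, 32, 32)}
Apply σ_{B ≠ B2}; surviving tuples: {(18, 14, 15), (18, 14, 19), (18, 14, 40), (18, 15, 14), (18, 15, 19), (18, 15, 40), (18, 19, 14), (18, 19, 15), (18, 19, 40), (18, 40, 14), (18, 40, 15), (18, 40, 19), (6, 16, 32), (6, 32, 16)}
π[B2, C]: project onto (B2, C) (8 duplicate(s) eliminated) → {(14, 18), (15, 18), (16, 6), (19, 18), (32, 6), (40, 18)}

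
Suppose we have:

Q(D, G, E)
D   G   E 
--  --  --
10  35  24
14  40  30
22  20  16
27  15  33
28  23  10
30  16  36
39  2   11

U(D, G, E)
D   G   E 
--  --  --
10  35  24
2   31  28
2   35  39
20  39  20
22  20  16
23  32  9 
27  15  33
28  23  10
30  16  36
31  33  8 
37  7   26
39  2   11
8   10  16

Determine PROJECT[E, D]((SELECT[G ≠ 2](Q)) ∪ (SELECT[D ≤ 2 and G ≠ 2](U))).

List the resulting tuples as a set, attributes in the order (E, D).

{(10, 28), (16, 22), (24, 10), (28, 2), (30, 14), (33, 27), (36, 30), (39, 2)}

Selection G ≠ 2: {(10, 35, 24), (14, 40, 30), (22, 20, 16), (27, 15, 33), (28, 23, 10), (30, 16, 36)}
Selection D ≤ 2 and G ≠ 2: {(2, 31, 28), (2, 35, 39)}
Set union of the two operands is {(10, 35, 24), (14, 40, 30), (2, 31, 28), (2, 35, 39), (22, 20, 16), (27, 15, 33), (28, 23, 10), (30, 16, 36)}.
π_{E, D} gives {(10, 28), (16, 22), (24, 10), (28, 2), (30, 14), (33, 27), (36, 30), (39, 2)}.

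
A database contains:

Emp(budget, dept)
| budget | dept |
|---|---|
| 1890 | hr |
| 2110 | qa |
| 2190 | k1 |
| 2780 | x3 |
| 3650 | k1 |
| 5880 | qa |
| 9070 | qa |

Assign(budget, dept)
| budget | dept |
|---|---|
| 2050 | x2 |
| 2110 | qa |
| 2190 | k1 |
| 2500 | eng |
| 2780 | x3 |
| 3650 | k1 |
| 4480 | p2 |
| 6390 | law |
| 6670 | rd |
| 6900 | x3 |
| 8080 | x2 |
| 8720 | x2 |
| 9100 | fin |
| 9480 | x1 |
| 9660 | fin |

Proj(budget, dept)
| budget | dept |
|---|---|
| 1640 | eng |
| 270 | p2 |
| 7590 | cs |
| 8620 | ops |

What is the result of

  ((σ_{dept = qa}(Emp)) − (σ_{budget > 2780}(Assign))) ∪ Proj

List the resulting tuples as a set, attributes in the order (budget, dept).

σ[dept = qa]: keep tuples satisfying dept = qa → {(2110, qa), (5880, qa), (9070, qa)}
σ[budget > 2780]: keep tuples satisfying budget > 2780 → {(3650, k1), (4480, p2), (6390, law), (6670, rd), (6900, x3), (8080, x2), (8720, x2), (9100, fin), (9480, x1), (9660, fin)}
Difference: {(2110, qa), (5880, qa), (9070, qa)} with {(3650, k1), (4480, p2), (6390, law), (6670, rd), (6900, x3), (8080, x2), (8720, x2), (9100, fin), (9480, x1), (9660, fin)} → {(2110, qa), (5880, qa), (9070, qa)}
Union: {(2110, qa), (5880, qa), (9070, qa)} with {(1640, eng), (270, p2), (7590, cs), (8620, ops)} → {(1640, eng), (2110, qa), (270, p2), (5880, qa), (7590, cs), (8620, ops), (9070, qa)}

{(1640, eng), (2110, qa), (270, p2), (5880, qa), (7590, cs), (8620, ops), (9070, qa)}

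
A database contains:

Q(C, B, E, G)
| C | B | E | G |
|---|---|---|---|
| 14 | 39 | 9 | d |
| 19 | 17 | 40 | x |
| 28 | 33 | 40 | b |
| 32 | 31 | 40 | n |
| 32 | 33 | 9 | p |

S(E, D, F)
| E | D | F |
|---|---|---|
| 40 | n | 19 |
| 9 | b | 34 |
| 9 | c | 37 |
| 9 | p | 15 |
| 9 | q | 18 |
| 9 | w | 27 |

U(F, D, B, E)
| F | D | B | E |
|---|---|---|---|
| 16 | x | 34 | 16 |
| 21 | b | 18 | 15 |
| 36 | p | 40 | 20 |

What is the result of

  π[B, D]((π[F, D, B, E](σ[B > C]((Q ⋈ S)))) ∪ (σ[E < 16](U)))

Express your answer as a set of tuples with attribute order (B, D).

{(18, b), (33, b), (33, c), (33, n), (33, p), (33, q), (33, w), (39, b), (39, c), (39, p), (39, q), (39, w)}

Joining Q and S on E yields {(14, 39, 9, d, b, 34), (14, 39, 9, d, c, 37), (14, 39, 9, d, p, 15), (14, 39, 9, d, q, 18), (14, 39, 9, d, w, 27), (19, 17, 40, x, n, 19), (28, 33, 40, b, n, 19), (32, 31, 40, n, n, 19), (32, 33, 9, p, b, 34), (32, 33, 9, p, c, 37), (32, 33, 9, p, p, 15), (32, 33, 9, p, q, 18), (32, 33, 9, p, w, 27)}.
Selection B > C: {(14, 39, 9, d, b, 34), (14, 39, 9, d, c, 37), (14, 39, 9, d, p, 15), (14, 39, 9, d, q, 18), (14, 39, 9, d, w, 27), (28, 33, 40, b, n, 19), (32, 33, 9, p, b, 34), (32, 33, 9, p, c, 37), (32, 33, 9, p, p, 15), (32, 33, 9, p, q, 18), (32, 33, 9, p, w, 27)}
Projecting to F, D, B, E: {(15, p, 33, 9), (15, p, 39, 9), (18, q, 33, 9), (18, q, 39, 9), (19, n, 33, 40), (27, w, 33, 9), (27, w, 39, 9), (34, b, 33, 9), (34, b, 39, 9), (37, c, 33, 9), (37, c, 39, 9)}
Selection E < 16: {(21, b, 18, 15)}
Set union of the two operands is {(15, p, 33, 9), (15, p, 39, 9), (18, q, 33, 9), (18, q, 39, 9), (19, n, 33, 40), (21, b, 18, 15), (27, w, 33, 9), (27, w, 39, 9), (34, b, 33, 9), (34, b, 39, 9), (37, c, 33, 9), (37, c, 39, 9)}.
Projecting to B, D: {(18, b), (33, b), (33, c), (33, n), (33, p), (33, q), (33, w), (39, b), (39, c), (39, p), (39, q), (39, w)}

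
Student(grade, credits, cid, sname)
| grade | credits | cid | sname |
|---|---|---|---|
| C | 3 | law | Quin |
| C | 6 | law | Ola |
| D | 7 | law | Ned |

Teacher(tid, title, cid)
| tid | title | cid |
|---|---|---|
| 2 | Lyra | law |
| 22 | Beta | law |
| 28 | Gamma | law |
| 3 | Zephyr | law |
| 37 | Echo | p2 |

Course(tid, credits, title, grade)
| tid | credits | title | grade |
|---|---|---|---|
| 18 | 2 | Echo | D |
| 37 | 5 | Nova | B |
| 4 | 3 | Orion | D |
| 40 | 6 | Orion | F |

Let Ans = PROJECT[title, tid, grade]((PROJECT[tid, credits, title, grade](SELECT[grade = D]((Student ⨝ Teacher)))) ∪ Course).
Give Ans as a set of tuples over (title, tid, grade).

{(Beta, 22, D), (Echo, 18, D), (Gamma, 28, D), (Lyra, 2, D), (Nova, 37, B), (Orion, 4, D), (Orion, 40, F), (Zephyr, 3, D)}

Natural join on cid: {(C, 3, law, Quin, 2, Lyra), (C, 3, law, Quin, 22, Beta), (C, 3, law, Quin, 28, Gamma), (C, 3, law, Quin, 3, Zephyr), (C, 6, law, Ola, 2, Lyra), (C, 6, law, Ola, 22, Beta), (C, 6, law, Ola, 28, Gamma), (C, 6, law, Ola, 3, Zephyr), (D, 7, law, Ned, 2, Lyra), (D, 7, law, Ned, 22, Beta), (D, 7, law, Ned, 28, Gamma), (D, 7, law, Ned, 3, Zephyr)}
σ[grade = D]: keep tuples satisfying grade = D → {(D, 7, law, Ned, 2, Lyra), (D, 7, law, Ned, 22, Beta), (D, 7, law, Ned, 28, Gamma), (D, 7, law, Ned, 3, Zephyr)}
Keep only column(s) tid, credits, title, grade: {(2, 7, Lyra, D), (22, 7, Beta, D), (28, 7, Gamma, D), (3, 7, Zephyr, D)}
Set union of the two operands is {(18, 2, Echo, D), (2, 7, Lyra, D), (22, 7, Beta, D), (28, 7, Gamma, D), (3, 7, Zephyr, D), (37, 5, Nova, B), (4, 3, Orion, D), (40, 6, Orion, F)}.
Keep only column(s) title, tid, grade: {(Beta, 22, D), (Echo, 18, D), (Gamma, 28, D), (Lyra, 2, D), (Nova, 37, B), (Orion, 4, D), (Orion, 40, F), (Zephyr, 3, D)}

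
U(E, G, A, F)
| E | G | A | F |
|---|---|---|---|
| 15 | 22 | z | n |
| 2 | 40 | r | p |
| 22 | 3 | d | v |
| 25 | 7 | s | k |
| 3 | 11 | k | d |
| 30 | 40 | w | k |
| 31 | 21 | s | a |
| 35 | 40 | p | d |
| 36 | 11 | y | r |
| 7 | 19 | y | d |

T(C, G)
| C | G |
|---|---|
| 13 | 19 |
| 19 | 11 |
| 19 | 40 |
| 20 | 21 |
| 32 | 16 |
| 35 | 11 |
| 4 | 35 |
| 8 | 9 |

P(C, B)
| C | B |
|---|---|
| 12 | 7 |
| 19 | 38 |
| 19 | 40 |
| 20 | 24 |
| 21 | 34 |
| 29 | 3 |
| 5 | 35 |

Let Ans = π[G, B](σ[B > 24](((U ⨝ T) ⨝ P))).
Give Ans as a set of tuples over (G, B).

{(11, 38), (11, 40), (40, 38), (40, 40)}

U ⋈ T (natural join on G): {(2, 40, r, p, 19), (3, 11, k, d, 19), (3, 11, k, d, 35), (30, 40, w, k, 19), (31, 21, s, a, 20), (35, 40, p, d, 19), (36, 11, y, r, 19), (36, 11, y, r, 35), (7, 19, y, d, 13)}
(U ⨝ T) ⋈ P (natural join on C): {(2, 40, r, p, 19, 38), (2, 40, r, p, 19, 40), (3, 11, k, d, 19, 38), (3, 11, k, d, 19, 40), (30, 40, w, k, 19, 38), (30, 40, w, k, 19, 40), (31, 21, s, a, 20, 24), (35, 40, p, d, 19, 38), (35, 40, p, d, 19, 40), (36, 11, y, r, 19, 38), (36, 11, y, r, 19, 40)}
σ[B > 24]: keep tuples satisfying B > 24 → {(2, 40, r, p, 19, 38), (2, 40, r, p, 19, 40), (3, 11, k, d, 19, 38), (3, 11, k, d, 19, 40), (30, 40, w, k, 19, 38), (30, 40, w, k, 19, 40), (35, 40, p, d, 19, 38), (35, 40, p, d, 19, 40), (36, 11, y, r, 19, 38), (36, 11, y, r, 19, 40)}
π[G, B]: project onto (G, B) (6 duplicate(s) eliminated) → {(11, 38), (11, 40), (40, 38), (40, 40)}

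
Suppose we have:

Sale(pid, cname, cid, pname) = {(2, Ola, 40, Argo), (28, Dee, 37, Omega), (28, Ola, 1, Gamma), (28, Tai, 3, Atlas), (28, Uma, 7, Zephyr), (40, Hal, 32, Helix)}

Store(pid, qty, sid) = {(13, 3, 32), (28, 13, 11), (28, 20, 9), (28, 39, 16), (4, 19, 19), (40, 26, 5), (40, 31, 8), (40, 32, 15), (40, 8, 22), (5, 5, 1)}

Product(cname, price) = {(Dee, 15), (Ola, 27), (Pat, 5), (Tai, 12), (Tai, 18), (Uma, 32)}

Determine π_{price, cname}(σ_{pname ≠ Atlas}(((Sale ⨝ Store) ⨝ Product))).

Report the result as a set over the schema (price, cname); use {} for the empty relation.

Sale ⋈ Store (natural join on pid): {(28, Dee, 37, Omega, 13, 11), (28, Dee, 37, Omega, 20, 9), (28, Dee, 37, Omega, 39, 16), (28, Ola, 1, Gamma, 13, 11), (28, Ola, 1, Gamma, 20, 9), (28, Ola, 1, Gamma, 39, 16), (28, Tai, 3, Atlas, 13, 11), (28, Tai, 3, Atlas, 20, 9), (28, Tai, 3, Atlas, 39, 16), (28, Uma, 7, Zephyr, 13, 11), (28, Uma, 7, Zephyr, 20, 9), (28, Uma, 7, Zephyr, 39, 16), (40, Hal, 32, Helix, 26, 5), (40, Hal, 32, Helix, 31, 8), (40, Hal, 32, Helix, 32, 15), (40, Hal, 32, Helix, 8, 22)}
(Sale ⨝ Store) ⋈ Product (natural join on cname): {(28, Dee, 37, Omega, 13, 11, 15), (28, Dee, 37, Omega, 20, 9, 15), (28, Dee, 37, Omega, 39, 16, 15), (28, Ola, 1, Gamma, 13, 11, 27), (28, Ola, 1, Gamma, 20, 9, 27), (28, Ola, 1, Gamma, 39, 16, 27), (28, Tai, 3, Atlas, 13, 11, 12), (28, Tai, 3, Atlas, 13, 11, 18), (28, Tai, 3, Atlas, 20, 9, 12), (28, Tai, 3, Atlas, 20, 9, 18), (28, Tai, 3, Atlas, 39, 16, 12), (28, Tai, 3, Atlas, 39, 16, 18), (28, Uma, 7, Zephyr, 13, 11, 32), (28, Uma, 7, Zephyr, 20, 9, 32), (28, Uma, 7, Zephyr, 39, 16, 32)}
Filtering on pname ≠ Atlas leaves {(28, Dee, 37, Omega, 13, 11, 15), (28, Dee, 37, Omega, 20, 9, 15), (28, Dee, 37, Omega, 39, 16, 15), (28, Ola, 1, Gamma, 13, 11, 27), (28, Ola, 1, Gamma, 20, 9, 27), (28, Ola, 1, Gamma, 39, 16, 27), (28, Uma, 7, Zephyr, 13, 11, 32), (28, Uma, 7, Zephyr, 20, 9, 32), (28, Uma, 7, Zephyr, 39, 16, 32)}.
π_{price, cname} gives {(15, Dee), (27, Ola), (32, Uma)} (6 duplicate(s) eliminated).

{(15, Dee), (27, Ola), (32, Uma)}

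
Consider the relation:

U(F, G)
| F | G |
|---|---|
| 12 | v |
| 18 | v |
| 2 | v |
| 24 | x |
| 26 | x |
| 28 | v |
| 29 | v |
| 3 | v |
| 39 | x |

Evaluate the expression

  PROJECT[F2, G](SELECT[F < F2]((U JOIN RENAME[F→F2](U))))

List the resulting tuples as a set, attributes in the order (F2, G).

{(12, v), (18, v), (26, x), (28, v), (29, v), (3, v), (39, x)}

ρ[F→F2]: schema becomes (F2, G); tuples unchanged.
U ⋈ RENAME[F→F2](U) (natural join on G): {(12, v, 12), (12, v, 18), (12, v, 2), (12, v, 28), (12, v, 29), (12, v, 3), (18, v, 12), (18, v, 18), (18, v, 2), (18, v, 28), (18, v, 29), (18, v, 3), (2, v, 12), (2, v, 18), (2, v, 2), (2, v, 28), (2, v, 29), (2, v, 3), (24, x, 24), (24, x, 26), (24, x, 39), (26, x, 24), (26, x, 26), (26, x, 39), (28, v, 12), (28, v, 18), (28, v, 2), (28, v, 28), (28, v, 29), (28, v, 3), (29, v, 12), (29, v, 18), (29, v, 2), (29, v, 28), (29, v, 29), (29, v, 3), (3, v, 12), (3, v, 18), (3, v, 2), (3, v, 28), (3, v, 29), (3, v, 3), (39, x, 24), (39, x, 26), (39, x, 39)}
Filtering on F < F2 leaves {(12, v, 18), (12, v, 28), (12, v, 29), (18, v, 28), (18, v, 29), (2, v, 12), (2, v, 18), (2, v, 28), (2, v, 29), (2, v, 3), (24, x, 26), (24, x, 39), (26, x, 39), (28, v, 29), (3, v, 12), (3, v, 18), (3, v, 28), (3, v, 29)}.
π_{F2, G} gives {(12, v), (18, v), (26, x), (28, v), (29, v), (3, v), (39, x)} (11 duplicate(s) eliminated).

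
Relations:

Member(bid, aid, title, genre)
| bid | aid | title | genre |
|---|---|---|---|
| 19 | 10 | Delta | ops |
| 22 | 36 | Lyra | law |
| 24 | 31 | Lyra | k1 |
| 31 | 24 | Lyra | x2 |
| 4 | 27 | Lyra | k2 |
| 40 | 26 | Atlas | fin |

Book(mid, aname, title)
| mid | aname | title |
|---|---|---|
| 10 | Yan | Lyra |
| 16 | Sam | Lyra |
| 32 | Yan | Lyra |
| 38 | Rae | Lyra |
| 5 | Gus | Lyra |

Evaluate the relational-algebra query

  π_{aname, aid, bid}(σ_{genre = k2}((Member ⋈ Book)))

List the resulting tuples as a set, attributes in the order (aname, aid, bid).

{(Gus, 27, 4), (Rae, 27, 4), (Sam, 27, 4), (Yan, 27, 4)}

Joining Member and Book on title yields {(22, 36, Lyra, law, 10, Yan), (22, 36, Lyra, law, 16, Sam), (22, 36, Lyra, law, 32, Yan), (22, 36, Lyra, law, 38, Rae), (22, 36, Lyra, law, 5, Gus), (24, 31, Lyra, k1, 10, Yan), (24, 31, Lyra, k1, 16, Sam), (24, 31, Lyra, k1, 32, Yan), (24, 31, Lyra, k1, 38, Rae), (24, 31, Lyra, k1, 5, Gus), (31, 24, Lyra, x2, 10, Yan), (31, 24, Lyra, x2, 16, Sam), (31, 24, Lyra, x2, 32, Yan), (31, 24, Lyra, x2, 38, Rae), (31, 24, Lyra, x2, 5, Gus), (4, 27, Lyra, k2, 10, Yan), (4, 27, Lyra, k2, 16, Sam), (4, 27, Lyra, k2, 32, Yan), (4, 27, Lyra, k2, 38, Rae), (4, 27, Lyra, k2, 5, Gus)}.
Filtering on genre = k2 leaves {(4, 27, Lyra, k2, 10, Yan), (4, 27, Lyra, k2, 16, Sam), (4, 27, Lyra, k2, 32, Yan), (4, 27, Lyra, k2, 38, Rae), (4, 27, Lyra, k2, 5, Gus)}.
Projecting to aname, aid, bid (1 duplicate(s) eliminated): {(Gus, 27, 4), (Rae, 27, 4), (Sam, 27, 4), (Yan, 27, 4)}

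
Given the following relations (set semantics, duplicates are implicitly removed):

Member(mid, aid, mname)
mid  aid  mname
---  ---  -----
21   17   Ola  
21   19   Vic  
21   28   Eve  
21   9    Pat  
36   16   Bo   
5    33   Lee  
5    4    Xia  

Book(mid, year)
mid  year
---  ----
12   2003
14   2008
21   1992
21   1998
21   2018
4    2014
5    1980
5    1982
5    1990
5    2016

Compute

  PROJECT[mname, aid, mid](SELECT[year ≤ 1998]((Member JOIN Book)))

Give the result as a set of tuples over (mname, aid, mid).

{(Eve, 28, 21), (Lee, 33, 5), (Ola, 17, 21), (Pat, 9, 21), (Vic, 19, 21), (Xia, 4, 5)}

Member ⋈ Book (natural join on mid): {(21, 17, Ola, 1992), (21, 17, Ola, 1998), (21, 17, Ola, 2018), (21, 19, Vic, 1992), (21, 19, Vic, 1998), (21, 19, Vic, 2018), (21, 28, Eve, 1992), (21, 28, Eve, 1998), (21, 28, Eve, 2018), (21, 9, Pat, 1992), (21, 9, Pat, 1998), (21, 9, Pat, 2018), (5, 33, Lee, 1980), (5, 33, Lee, 1982), (5, 33, Lee, 1990), (5, 33, Lee, 2016), (5, 4, Xia, 1980), (5, 4, Xia, 1982), (5, 4, Xia, 1990), (5, 4, Xia, 2016)}
Selection year ≤ 1998: {(21, 17, Ola, 1992), (21, 17, Ola, 1998), (21, 19, Vic, 1992), (21, 19, Vic, 1998), (21, 28, Eve, 1992), (21, 28, Eve, 1998), (21, 9, Pat, 1992), (21, 9, Pat, 1998), (5, 33, Lee, 1980), (5, 33, Lee, 1982), (5, 33, Lee, 1990), (5, 4, Xia, 1980), (5, 4, Xia, 1982), (5, 4, Xia, 1990)}
π[mname, aid, mid]: project onto (mname, aid, mid) (8 duplicate(s) eliminated) → {(Eve, 28, 21), (Lee, 33, 5), (Ola, 17, 21), (Pat, 9, 21), (Vic, 19, 21), (Xia, 4, 5)}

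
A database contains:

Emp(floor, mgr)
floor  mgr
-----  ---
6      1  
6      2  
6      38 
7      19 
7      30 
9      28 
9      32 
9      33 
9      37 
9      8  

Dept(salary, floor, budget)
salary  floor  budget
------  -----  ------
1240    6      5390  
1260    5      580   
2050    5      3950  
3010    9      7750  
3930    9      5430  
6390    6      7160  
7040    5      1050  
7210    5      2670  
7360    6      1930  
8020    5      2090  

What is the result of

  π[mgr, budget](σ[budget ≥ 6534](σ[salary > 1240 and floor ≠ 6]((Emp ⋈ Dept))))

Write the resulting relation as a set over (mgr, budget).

Emp ⋈ Dept (natural join on floor): {(6, 1, 1240, 5390), (6, 1, 6390, 7160), (6, 1, 7360, 1930), (6, 2, 1240, 5390), (6, 2, 6390, 7160), (6, 2, 7360, 1930), (6, 38, 1240, 5390), (6, 38, 6390, 7160), (6, 38, 7360, 1930), (9, 28, 3010, 7750), (9, 28, 3930, 5430), (9, 32, 3010, 7750), (9, 32, 3930, 5430), (9, 33, 3010, 7750), (9, 33, 3930, 5430), (9, 37, 3010, 7750), (9, 37, 3930, 5430), (9, 8, 3010, 7750), (9, 8, 3930, 5430)}
Apply σ_{salary > 1240 and floor ≠ 6}; surviving tuples: {(9, 28, 3010, 7750), (9, 28, 3930, 5430), (9, 32, 3010, 7750), (9, 32, 3930, 5430), (9, 33, 3010, 7750), (9, 33, 3930, 5430), (9, 37, 3010, 7750), (9, 37, 3930, 5430), (9, 8, 3010, 7750), (9, 8, 3930, 5430)}
Apply σ_{budget ≥ 6534}; surviving tuples: {(9, 28, 3010, 7750), (9, 32, 3010, 7750), (9, 33, 3010, 7750), (9, 37, 3010, 7750), (9, 8, 3010, 7750)}
π[mgr, budget]: project onto (mgr, budget) → {(28, 7750), (32, 7750), (33, 7750), (37, 7750), (8, 7750)}

{(28, 7750), (32, 7750), (33, 7750), (37, 7750), (8, 7750)}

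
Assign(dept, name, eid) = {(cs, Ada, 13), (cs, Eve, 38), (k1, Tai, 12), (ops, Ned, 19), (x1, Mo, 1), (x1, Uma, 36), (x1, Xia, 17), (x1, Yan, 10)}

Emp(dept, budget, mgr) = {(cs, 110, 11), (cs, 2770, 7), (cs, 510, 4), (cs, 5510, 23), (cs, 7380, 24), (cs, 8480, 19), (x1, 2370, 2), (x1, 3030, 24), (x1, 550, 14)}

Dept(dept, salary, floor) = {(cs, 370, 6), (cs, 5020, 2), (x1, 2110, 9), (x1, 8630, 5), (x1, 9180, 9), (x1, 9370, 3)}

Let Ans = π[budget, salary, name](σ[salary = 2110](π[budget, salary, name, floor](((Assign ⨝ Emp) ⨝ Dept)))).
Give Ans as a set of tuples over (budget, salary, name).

{(2370, 2110, Mo), (2370, 2110, Uma), (2370, 2110, Xia), (2370, 2110, Yan), (3030, 2110, Mo), (3030, 2110, Uma), (3030, 2110, Xia), (3030, 2110, Yan), (550, 2110, Mo), (550, 2110, Uma), (550, 2110, Xia), (550, 2110, Yan)}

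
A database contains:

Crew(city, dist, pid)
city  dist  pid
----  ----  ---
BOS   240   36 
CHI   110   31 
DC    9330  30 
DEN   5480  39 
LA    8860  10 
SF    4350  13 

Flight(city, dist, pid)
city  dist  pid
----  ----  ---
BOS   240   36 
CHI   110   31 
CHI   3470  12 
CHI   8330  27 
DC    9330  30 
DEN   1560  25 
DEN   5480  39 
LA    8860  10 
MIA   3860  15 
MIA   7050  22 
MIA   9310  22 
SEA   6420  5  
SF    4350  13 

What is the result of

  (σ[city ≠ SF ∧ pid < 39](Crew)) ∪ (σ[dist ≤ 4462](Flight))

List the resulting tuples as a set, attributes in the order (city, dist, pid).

Filtering on city ≠ SF ∧ pid < 39 leaves {(BOS, 240, 36), (CHI, 110, 31), (DC, 9330, 30), (LA, 8860, 10)}.
Filtering on dist ≤ 4462 leaves {(BOS, 240, 36), (CHI, 110, 31), (CHI, 3470, 12), (DEN, 1560, 25), (MIA, 3860, 15), (SF, 4350, 13)}.
Set union of the two operands is {(BOS, 240, 36), (CHI, 110, 31), (CHI, 3470, 12), (DC, 9330, 30), (DEN, 1560, 25), (LA, 8860, 10), (MIA, 3860, 15), (SF, 4350, 13)}.

{(BOS, 240, 36), (CHI, 110, 31), (CHI, 3470, 12), (DC, 9330, 30), (DEN, 1560, 25), (LA, 8860, 10), (MIA, 3860, 15), (SF, 4350, 13)}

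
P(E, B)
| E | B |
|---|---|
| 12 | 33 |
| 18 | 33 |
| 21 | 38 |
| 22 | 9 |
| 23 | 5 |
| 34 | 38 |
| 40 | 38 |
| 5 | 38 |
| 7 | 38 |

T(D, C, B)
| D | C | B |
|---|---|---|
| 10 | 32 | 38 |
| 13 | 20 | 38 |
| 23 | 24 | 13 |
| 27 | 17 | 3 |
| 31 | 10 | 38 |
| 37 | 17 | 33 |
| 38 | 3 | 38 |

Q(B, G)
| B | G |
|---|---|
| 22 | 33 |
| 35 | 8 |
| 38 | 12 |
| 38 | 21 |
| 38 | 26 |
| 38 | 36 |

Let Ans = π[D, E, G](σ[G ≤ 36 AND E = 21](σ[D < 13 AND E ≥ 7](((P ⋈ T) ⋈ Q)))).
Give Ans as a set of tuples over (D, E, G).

Joining P and T on B yields {(12, 33, 37, 17), (18, 33, 37, 17), (21, 38, 10, 32), (21, 38, 13, 20), (21, 38, 31, 10), (21, 38, 38, 3), (34, 38, 10, 32), (34, 38, 13, 20), (34, 38, 31, 10), (34, 38, 38, 3), (40, 38, 10, 32), (40, 38, 13, 20), (40, 38, 31, 10), (40, 38, 38, 3), (5, 38, 10, 32), (5, 38, 13, 20), (5, 38, 31, 10), (5, 38, 38, 3), (7, 38, 10, 32), (7, 38, 13, 20), (7, 38, 31, 10), (7, 38, 38, 3)}.
Joining (P ⋈ T) and Q on B yields {(21, 38, 10, 32, 12), (21, 38, 10, 32, 21), (21, 38, 10, 32, 26), (21, 38, 10, 32, 36), (21, 38, 13, 20, 12), (21, 38, 13, 20, 21), (21, 38, 13, 20, 26), (21, 38, 13, 20, 36), (21, 38, 31, 10, 12), (21, 38, 31, 10, 21), (21, 38, 31, 10, 26), (21, 38, 31, 10, 36), (21, 38, 38, 3, 12), (21, 38, 38, 3, 21), (21, 38, 38, 3, 26), (21, 38, 38, 3, 36), (34, 38, 10, 32, 12), (34, 38, 10, 32, 21), (34, 38, 10, 32, 26), (34, 38, 10, 32, 36), (34, 38, 13, 20, 12), (34, 38, 13, 20, 21), (34, 38, 13, 20, 26), (34, 38, 13, 20, 36), (34, 38, 31, 10, 12), (34, 38, 31, 10, 21), (34, 38, 31, 10, 26), (34, 38, 31, 10, 36), (34, 38, 38, 3, 12), (34, 38, 38, 3, 21), (34, 38, 38, 3, 26), (34, 38, 38, 3, 36), (40, 38, 10, 32, 12), (40, 38, 10, 32, 21), (40, 38, 10, 32, 26), (40, 38, 10, 32, 36), (40, 38, 13, 20, 12), (40, 38, 13, 20, 21), (40, 38, 13, 20, 26), (40, 38, 13, 20, 36), (40, 38, 31, 10, 12), (40, 38, 31, 10, 21), (40, 38, 31, 10, 26), (40, 38, 31, 10, 36), (40, 38, 38, 3, 12), (40, 38, 38, 3, 21), (40, 38, 38, 3, 26), (40, 38, 38, 3, 36), (5, 38, 10, 32, 12), (5, 38, 10, 32, 21), (5, 38, 10, 32, 26), (5, 38, 10, 32, 36), (5, 38, 13, 20, 12), (5, 38, 13, 20, 21), (5, 38, 13, 20, 26), (5, 38, 13, 20, 36), (5, 38, 31, 10, 12), (5, 38, 31, 10, 21), (5, 38, 31, 10, 26), (5, 38, 31, 10, 36), (5, 38, 38, 3, 12), (5, 38, 38, 3, 21), (5, 38, 38, 3, 26), (5, 38, 38, 3, 36), (7, 38, 10, 32, 12), (7, 38, 10, 32, 21), (7, 38, 10, 32, 26), (7, 38, 10, 32, 36), (7, 38, 13, 20, 12), (7, 38, 13, 20, 21), (7, 38, 13, 20, 26), (7, 38, 13, 20, 36), (7, 38, 31, 10, 12), (7, 38, 31, 10, 21), (7, 38, 31, 10, 26), (7, 38, 31, 10, 36), (7, 38, 38, 3, 12), (7, 38, 38, 3, 21), (7, 38, 38, 3, 26), (7, 38, 38, 3, 36)}.
σ[D < 13 AND E ≥ 7]: keep tuples satisfying D < 13 AND E ≥ 7 → {(21, 38, 10, 32, 12), (21, 38, 10, 32, 21), (21, 38, 10, 32, 26), (21, 38, 10, 32, 36), (34, 38, 10, 32, 12), (34, 38, 10, 32, 21), (34, 38, 10, 32, 26), (34, 38, 10, 32, 36), (40, 38, 10, 32, 12), (40, 38, 10, 32, 21), (40, 38, 10, 32, 26), (40, 38, 10, 32, 36), (7, 38, 10, 32, 12), (7, 38, 10, 32, 21), (7, 38, 10, 32, 26), (7, 38, 10, 32, 36)}
σ[G ≤ 36 AND E = 21]: keep tuples satisfying G ≤ 36 AND E = 21 → {(21, 38, 10, 32, 12), (21, 38, 10, 32, 21), (21, 38, 10, 32, 26), (21, 38, 10, 32, 36)}
π[D, E, G]: project onto (D, E, G) → {(10, 21, 12), (10, 21, 21), (10, 21, 26), (10, 21, 36)}

{(10, 21, 12), (10, 21, 21), (10, 21, 26), (10, 21, 36)}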